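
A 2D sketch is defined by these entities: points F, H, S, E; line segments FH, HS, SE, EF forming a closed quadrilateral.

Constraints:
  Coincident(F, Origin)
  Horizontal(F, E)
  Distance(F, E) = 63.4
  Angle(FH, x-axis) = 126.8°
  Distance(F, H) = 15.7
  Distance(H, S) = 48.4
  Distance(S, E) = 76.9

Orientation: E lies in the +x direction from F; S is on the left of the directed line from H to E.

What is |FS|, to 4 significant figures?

57.49

F is at the origin; FE is horizontal with |FE| = 63.4 and E in +x, so E = (63.4, 0). FH runs at 126.8° with |FH| = 15.7, so H = (-9.405, 12.57). S is determined by |HS| = 48.4 and |SE| = 76.9 together: it lies at the intersection of circle(H, 48.4) and circle(E, 76.9). With |HE| = 73.88, the foot of the radical line on HE is 12.77 from H and the perpendicular offset is √(48.4² − 12.77²) = 46.68. Taking the left-of-HE solution: S = (11.13, 56.40).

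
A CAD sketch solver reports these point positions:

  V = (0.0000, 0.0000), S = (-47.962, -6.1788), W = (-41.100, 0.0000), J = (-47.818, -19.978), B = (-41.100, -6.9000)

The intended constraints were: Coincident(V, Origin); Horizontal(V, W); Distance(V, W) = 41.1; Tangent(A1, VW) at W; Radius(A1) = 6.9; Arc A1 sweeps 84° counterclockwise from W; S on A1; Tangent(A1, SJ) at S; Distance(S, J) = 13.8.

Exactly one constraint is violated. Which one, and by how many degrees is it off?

Tangent(A1, SJ) at S — off by 6.60°.

V = (0.00, 0.00) ✓; V.y = 0.00, W.y = 0.00 ✓; |VW| = 41.10 ✓; ∠(BW, WV) = 90.00° ✓; |BW| = 6.900 ✓; bearing(B→S) − bearing(B→W) = 84.00° ✓; |BS| = 6.900 ✓; ∠(BS, SJ) = 83.40° ✗; |SJ| = 13.80 ✓.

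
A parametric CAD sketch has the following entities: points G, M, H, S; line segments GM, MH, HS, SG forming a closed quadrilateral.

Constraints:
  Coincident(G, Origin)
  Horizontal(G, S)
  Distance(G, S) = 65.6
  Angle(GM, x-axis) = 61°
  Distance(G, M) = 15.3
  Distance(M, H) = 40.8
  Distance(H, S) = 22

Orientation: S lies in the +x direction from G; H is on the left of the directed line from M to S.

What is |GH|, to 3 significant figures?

50.1

Checks: G.y = 0.00, S.y = 0.00 ✓; |MH| = 40.80 ✓; |HS| = 22.00 ✓.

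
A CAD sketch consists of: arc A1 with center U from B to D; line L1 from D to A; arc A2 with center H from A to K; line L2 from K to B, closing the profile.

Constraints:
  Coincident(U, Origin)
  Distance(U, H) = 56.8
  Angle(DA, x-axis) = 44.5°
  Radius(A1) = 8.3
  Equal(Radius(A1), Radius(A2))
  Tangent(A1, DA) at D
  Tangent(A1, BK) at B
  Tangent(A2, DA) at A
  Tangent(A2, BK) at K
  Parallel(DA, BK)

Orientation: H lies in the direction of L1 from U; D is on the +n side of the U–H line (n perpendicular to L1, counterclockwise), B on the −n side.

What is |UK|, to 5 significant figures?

57.403

Tangency of A1 to both parallel lines with radius 8.3 puts D and B at U ± 8.3·n: D = (-5.8175, 5.9200), B = (5.8175, -5.9200). Equal radii place A and K the same way about H: A = H + 8.3·n = (34.695, 45.732), K = H − 8.3·n = (46.330, 33.892). Then |UK| = |K − U| = 57.403.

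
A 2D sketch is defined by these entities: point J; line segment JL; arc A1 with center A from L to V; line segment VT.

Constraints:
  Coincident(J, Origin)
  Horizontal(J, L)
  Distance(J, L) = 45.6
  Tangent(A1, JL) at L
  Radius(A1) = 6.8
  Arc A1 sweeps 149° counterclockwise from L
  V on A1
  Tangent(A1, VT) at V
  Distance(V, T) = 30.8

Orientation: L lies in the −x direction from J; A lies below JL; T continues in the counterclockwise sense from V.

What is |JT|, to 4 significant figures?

36.43

On A1, L sits at bearing 90° from A; a 149° counterclockwise sweep puts V at bearing 239°, so V = A + 6.8·(cos 239°, sin 239°) = (-49.10, -12.63). A1 meets VT tangentially, so AV is at right angles to VT, so VT runs along (−sin 239°, cos 239°); with |VT| = 30.8, T = (-22.70, -28.49). Then |JT| = |T − J| = 36.43.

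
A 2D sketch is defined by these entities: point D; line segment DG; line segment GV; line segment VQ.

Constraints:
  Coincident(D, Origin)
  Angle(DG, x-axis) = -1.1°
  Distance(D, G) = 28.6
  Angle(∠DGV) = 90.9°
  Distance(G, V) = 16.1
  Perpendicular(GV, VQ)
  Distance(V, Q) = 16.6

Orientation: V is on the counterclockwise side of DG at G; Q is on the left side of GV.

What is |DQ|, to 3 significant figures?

20.4

D is at the origin; DG runs at -1.1° with length 28.6, so G = 28.6·(cos -1.1°, sin -1.1°) = (28.6, -0.549). ∠DGV = 90.9°, so GV runs at -1.1° + (180° − 90.9°) = 88.0° from the x-axis; with |GV| = 16.1, V = G + 16.1·(cos 88.0°, sin 88.0°) = (29.2, 15.5). GV ⟂ VQ; with |VQ| = 16.6 on the left of GV, Q = V + 16.6·(-0.999, 0.0349) = (12.6, 16.1). Then |DQ| = |Q − D| = 20.4.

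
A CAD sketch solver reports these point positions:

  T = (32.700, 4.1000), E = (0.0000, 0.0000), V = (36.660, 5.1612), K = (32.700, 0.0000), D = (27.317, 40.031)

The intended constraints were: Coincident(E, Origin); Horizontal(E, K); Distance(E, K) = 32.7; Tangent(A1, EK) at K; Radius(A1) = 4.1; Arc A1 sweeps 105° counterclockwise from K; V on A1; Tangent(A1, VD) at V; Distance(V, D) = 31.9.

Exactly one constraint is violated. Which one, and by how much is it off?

Distance(V, D) = 31.9 — off by 4.20.

E = (0.00, 0.00) ✓; E.y = 0.00, K.y = 0.00 ✓; |EK| = 32.70 ✓; ∠(TK, KE) = 90.00° ✓; |TK| = 4.100 ✓; bearing(T→V) − bearing(T→K) = 105.0° ✓; |TV| = 4.100 ✓; ∠(TV, VD) = 90.00° ✓; |VD| = 36.10 ✗.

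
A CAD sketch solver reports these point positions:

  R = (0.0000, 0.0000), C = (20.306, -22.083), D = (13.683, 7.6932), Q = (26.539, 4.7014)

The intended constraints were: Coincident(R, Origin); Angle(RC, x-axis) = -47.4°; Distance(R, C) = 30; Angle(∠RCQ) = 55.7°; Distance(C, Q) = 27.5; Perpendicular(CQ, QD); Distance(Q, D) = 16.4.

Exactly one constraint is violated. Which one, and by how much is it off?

Distance(Q, D) = 16.4 — off by 3.20.

R = (0.00, 0.00) ✓; RC at -47.40° ✓; |RC| = 30.00 ✓; ∠RCQ = 55.70° ✓; |CQ| = 27.50 ✓; ∠(CQ, QD) = 90.00° ✓; |QD| = 13.20 ✗.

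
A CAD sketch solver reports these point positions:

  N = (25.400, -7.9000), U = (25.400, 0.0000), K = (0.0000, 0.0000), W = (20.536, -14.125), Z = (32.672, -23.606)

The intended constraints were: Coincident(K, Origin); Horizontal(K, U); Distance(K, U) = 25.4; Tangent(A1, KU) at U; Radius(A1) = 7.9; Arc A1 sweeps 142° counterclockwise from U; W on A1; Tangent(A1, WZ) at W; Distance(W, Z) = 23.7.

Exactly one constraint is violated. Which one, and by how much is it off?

Distance(W, Z) = 23.7 — off by 8.30.

K = (0.00, 0.00) ✓; K.y = 0.00, U.y = 0.00 ✓; |KU| = 25.40 ✓; ∠(NU, UK) = 90.00° ✓; |NU| = 7.900 ✓; bearing(N→W) − bearing(N→U) = 142.0° ✓; |NW| = 7.900 ✓; ∠(NW, WZ) = 90.00° ✓; |WZ| = 15.40 ✗.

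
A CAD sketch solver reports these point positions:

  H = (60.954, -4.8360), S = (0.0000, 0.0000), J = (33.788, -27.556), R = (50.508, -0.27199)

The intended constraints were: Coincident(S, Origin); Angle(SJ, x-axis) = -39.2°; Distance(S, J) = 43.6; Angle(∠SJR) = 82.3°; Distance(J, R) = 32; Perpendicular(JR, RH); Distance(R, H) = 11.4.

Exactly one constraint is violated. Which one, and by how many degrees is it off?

Perpendicular(JR, RH) — off by 7.90°.

S = (0.00, 0.00) ✓; SJ at -39.20° ✓; |SJ| = 43.60 ✓; ∠SJR = 82.30° ✓; |JR| = 32.00 ✓; ∠(JR, RH) = 82.10° ✗; |RH| = 11.40 ✓.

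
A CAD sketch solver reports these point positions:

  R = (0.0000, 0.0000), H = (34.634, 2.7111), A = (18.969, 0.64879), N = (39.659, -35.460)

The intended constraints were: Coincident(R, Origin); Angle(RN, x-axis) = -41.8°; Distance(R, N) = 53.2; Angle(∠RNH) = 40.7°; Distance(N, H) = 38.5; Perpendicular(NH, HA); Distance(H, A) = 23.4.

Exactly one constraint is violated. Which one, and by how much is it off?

Distance(H, A) = 23.4 — off by 7.60.

R = (0.00, 0.00) ✓; RN at -41.80° ✓; |RN| = 53.20 ✓; ∠RNH = 40.70° ✓; |NH| = 38.50 ✓; ∠(NH, HA) = 90.00° ✓; |HA| = 15.80 ✗.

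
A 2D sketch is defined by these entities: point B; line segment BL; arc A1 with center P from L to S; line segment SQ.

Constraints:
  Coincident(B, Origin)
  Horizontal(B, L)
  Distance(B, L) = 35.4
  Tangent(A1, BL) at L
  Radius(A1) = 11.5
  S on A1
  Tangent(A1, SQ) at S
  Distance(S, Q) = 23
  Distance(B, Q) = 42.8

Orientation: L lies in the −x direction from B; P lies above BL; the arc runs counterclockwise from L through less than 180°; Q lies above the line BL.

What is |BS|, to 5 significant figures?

26.718

Checks: |PS| = 11.50 ✓; ∠(PS, SQ) = 90.00° ✓; |SQ| = 23.00 ✓; |BQ| = 42.80 ✓.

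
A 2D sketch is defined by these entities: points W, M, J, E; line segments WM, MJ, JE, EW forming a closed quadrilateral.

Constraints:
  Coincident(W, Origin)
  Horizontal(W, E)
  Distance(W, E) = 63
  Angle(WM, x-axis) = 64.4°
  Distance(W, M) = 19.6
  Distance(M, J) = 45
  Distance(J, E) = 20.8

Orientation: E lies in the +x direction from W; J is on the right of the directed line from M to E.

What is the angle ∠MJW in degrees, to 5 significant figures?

25.036°

W is at the origin; W and E share the same y with |WE| = 63.0 and E in +x, so E = (63.0, 0). WM runs at 64.4° with |WM| = 19.6, so M = (8.4689, 17.676). J is determined by |MJ| = 45.0 and |JE| = 20.8 together: it lies at the intersection of circle(M, 45.0) and circle(E, 20.8). With |ME| = 57.324, the foot of the radical line on ME is 42.551 from M and the perpendicular offset is √(45.0² − 42.551²) = 14.642. Taking the right-of-ME solution: J = (44.432, -9.3735).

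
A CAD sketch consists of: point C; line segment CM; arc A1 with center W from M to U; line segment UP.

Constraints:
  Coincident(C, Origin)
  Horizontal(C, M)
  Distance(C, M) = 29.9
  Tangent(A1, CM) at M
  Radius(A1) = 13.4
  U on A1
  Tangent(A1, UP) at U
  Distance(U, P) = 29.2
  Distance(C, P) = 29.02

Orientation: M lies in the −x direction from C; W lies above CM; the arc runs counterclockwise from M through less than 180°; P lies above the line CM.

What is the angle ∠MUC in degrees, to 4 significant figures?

137.3°

C is at the origin; CM is horizontal with |CM| = 29.9 and M on the −x side, so M = (-29.90, 0.000). Tangency of A1 to CM means the radius WM is perpendicular to CM, so W = M + (0, 13.4) = (-29.90, 13.40). Since WU ⟂ UP (tangency), |WP| = √(13.4² + 29.2²) = 32.13 regardless of where U sits on A1. So P lies on both circle(C, 29.02) and circle(W, 32.13); the above-CM intersection is P = (-1.794, 28.96). U is the foot of the tangent from P: U = (-19.11, 5.453).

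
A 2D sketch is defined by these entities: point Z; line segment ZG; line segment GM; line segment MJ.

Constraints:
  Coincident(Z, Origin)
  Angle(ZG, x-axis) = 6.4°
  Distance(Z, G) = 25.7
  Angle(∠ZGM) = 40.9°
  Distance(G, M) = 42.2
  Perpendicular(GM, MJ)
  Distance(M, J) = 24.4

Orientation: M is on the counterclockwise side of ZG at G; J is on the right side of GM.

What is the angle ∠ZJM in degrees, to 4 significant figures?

28.92°

Z is at the origin; ZG runs at 6.4° with length 25.7, so G = 25.7·(cos 6.4°, sin 6.4°) = (25.54, 2.865). ∠ZGM = 40.9°, so GM runs at 6.4° + (180° − 40.9°) = 145.5° from the x-axis; with |GM| = 42.2, M = G + 42.2·(cos 145.5°, sin 145.5°) = (-9.238, 26.77). The perpendicularity gives MJ at right angles to GM; with |MJ| = 24.4 on the right of GM, J = M + 24.4·(0.5664, 0.8241) = (4.582, 46.88). Then cos ∠ZJM = JZ·JM / (|JZ||JM|), giving 28.92°.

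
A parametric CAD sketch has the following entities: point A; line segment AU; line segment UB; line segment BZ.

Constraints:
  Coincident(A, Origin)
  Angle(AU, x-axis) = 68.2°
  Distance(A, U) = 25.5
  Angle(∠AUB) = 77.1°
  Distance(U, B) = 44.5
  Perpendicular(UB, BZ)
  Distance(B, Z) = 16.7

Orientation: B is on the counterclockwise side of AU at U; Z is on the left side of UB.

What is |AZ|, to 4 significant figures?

39.66

∠AUB = 77.1°, so UB runs at 68.2° + (180° − 77.1°) = 171.1° from the x-axis; with |UB| = 44.5, B = U + 44.5·(cos 171.1°, sin 171.1°) = (-34.49, 30.56). UB ⟂ BZ; with |BZ| = 16.7 on the left of UB, Z = B + 16.7·(-0.1547, -0.9880) = (-37.08, 14.06). Then |AZ| = |Z − A| = 39.66.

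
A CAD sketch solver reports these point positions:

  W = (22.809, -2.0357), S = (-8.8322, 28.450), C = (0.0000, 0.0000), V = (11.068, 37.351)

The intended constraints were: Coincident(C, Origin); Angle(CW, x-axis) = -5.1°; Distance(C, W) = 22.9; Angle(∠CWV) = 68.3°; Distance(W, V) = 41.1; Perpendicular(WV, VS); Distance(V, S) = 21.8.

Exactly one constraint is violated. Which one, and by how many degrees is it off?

Perpendicular(WV, VS) — off by 7.50°.

C = (0.00, 0.00) ✓; CW at -5.100° ✓; |CW| = 22.90 ✓; ∠CWV = 68.30° ✓; |WV| = 41.10 ✓; ∠(WV, VS) = 97.50° ✗; |VS| = 21.80 ✓.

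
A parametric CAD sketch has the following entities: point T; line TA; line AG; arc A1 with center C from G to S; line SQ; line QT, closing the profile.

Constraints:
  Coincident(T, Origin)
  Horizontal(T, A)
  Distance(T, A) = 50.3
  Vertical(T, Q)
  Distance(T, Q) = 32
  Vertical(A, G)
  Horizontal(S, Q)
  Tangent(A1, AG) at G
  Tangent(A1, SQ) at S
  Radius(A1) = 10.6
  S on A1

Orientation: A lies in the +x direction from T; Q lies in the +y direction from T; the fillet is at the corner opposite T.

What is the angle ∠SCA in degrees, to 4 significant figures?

153.6°

The virtual corner opposite T is at (50.30, 32.00). Since A1 is tangent to AG there, CG ⟂ AG and since A1 is tangent to SQ there, CS ⟂ SQ, with radius 10.6, so the center C sits 10.6 in from both sides at C = (39.70, 21.40). That places the tangent points at G = (50.30, 21.40) on AG and S = (39.70, 32.00) on SQ. Then cos ∠SCA = CS·CA / (|CS||CA|), giving 153.6°.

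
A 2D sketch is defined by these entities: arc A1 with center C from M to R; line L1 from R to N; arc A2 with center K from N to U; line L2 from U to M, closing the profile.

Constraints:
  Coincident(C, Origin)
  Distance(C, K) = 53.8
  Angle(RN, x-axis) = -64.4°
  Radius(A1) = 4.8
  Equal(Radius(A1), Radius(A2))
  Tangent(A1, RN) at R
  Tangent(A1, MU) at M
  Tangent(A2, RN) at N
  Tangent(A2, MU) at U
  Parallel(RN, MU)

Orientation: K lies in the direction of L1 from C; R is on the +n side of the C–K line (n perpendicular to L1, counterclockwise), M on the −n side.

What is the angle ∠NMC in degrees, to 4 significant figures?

79.88°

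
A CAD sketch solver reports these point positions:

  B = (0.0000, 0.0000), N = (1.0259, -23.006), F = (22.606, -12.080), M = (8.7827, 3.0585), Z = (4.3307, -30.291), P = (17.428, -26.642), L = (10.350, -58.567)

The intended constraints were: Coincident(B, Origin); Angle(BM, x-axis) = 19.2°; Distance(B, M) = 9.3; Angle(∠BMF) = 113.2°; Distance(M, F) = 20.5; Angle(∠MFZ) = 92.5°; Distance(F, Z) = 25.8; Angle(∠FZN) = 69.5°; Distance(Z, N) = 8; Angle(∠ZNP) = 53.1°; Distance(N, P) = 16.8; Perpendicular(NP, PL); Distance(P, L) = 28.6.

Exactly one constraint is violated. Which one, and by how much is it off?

Distance(P, L) = 28.6 — off by 4.10.

B = (0.00, 0.00) ✓; BM at 19.20° ✓; |BM| = 9.300 ✓; ∠BMF = 113.2° ✓; |MF| = 20.50 ✓; ∠MFZ = 92.50° ✓; |FZ| = 25.80 ✓; ∠FZN = 69.50° ✓; |ZN| = 8.000 ✓; ∠ZNP = 53.10° ✓; |NP| = 16.80 ✓; ∠(NP, PL) = 90.00° ✓; |PL| = 32.70 ✗.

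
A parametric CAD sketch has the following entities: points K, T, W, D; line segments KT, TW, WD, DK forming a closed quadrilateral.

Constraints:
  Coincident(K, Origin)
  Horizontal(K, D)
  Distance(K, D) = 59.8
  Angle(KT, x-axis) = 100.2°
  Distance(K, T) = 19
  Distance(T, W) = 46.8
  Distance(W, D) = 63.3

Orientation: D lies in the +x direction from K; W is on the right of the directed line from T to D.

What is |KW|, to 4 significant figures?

27.83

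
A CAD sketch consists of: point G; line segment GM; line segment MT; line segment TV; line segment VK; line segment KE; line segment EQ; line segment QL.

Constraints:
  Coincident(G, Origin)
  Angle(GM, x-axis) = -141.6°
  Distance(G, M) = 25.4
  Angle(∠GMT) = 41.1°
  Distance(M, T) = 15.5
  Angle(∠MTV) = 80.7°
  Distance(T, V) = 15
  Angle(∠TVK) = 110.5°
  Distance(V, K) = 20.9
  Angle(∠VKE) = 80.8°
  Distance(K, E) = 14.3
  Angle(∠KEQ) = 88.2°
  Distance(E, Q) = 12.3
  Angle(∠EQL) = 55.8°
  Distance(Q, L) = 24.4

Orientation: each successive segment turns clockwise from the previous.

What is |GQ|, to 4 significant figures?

19.13

G is at the origin; GM runs at -141.6° with length 25.4, so M = (-19.91, -15.78). ∠GMT = 41.1° gives MT at 79.50° from the x-axis; with |MT| = 15.5, T = (-17.08, -0.5367). ∠MTV = 80.7° gives TV at -19.80° from the x-axis; with |TV| = 15.0, V = (-2.968, -5.618). ∠TVK = 110.5° gives VK at -89.30° from the x-axis; with |VK| = 20.9, K = (-2.713, -26.52). ∠VKE = 80.8° gives KE at 171.5° from the x-axis; with |KE| = 14.3, E = (-16.86, -24.40). ∠KEQ = 88.2° gives EQ at 79.70° from the x-axis; with |EQ| = 12.3, Q = (-14.66, -12.30). Then |GQ| = |Q − G| = 19.13.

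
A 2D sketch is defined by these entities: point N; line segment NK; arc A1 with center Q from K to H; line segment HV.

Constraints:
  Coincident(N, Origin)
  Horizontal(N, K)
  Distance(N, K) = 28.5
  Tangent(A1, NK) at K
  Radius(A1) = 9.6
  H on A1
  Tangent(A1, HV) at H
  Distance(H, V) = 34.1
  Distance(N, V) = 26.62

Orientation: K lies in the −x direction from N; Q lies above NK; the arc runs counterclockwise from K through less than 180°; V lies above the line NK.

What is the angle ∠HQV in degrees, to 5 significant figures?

74.277°

Checks: N.y = 0.00, K.y = 0.00 ✓; |QH| = 9.600 ✓; ∠(QH, HV) = 90.00° ✓; |HV| = 34.10 ✓; |NV| = 26.62 ✓.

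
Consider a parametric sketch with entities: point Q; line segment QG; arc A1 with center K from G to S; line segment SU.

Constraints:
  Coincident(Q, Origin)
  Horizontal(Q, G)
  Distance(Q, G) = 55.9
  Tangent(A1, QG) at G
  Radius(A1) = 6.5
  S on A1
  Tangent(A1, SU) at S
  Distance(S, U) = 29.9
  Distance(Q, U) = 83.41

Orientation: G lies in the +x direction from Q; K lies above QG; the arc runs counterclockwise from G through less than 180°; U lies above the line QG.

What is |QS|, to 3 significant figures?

61.1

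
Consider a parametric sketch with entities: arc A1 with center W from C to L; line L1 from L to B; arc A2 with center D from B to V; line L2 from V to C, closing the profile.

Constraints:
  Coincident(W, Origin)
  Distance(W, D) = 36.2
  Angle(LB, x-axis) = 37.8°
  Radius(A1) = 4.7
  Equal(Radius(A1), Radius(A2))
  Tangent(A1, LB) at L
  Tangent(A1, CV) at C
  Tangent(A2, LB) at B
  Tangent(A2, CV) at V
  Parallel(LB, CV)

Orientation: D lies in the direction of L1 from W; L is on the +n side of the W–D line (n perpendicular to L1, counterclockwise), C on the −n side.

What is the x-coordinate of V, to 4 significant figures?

31.48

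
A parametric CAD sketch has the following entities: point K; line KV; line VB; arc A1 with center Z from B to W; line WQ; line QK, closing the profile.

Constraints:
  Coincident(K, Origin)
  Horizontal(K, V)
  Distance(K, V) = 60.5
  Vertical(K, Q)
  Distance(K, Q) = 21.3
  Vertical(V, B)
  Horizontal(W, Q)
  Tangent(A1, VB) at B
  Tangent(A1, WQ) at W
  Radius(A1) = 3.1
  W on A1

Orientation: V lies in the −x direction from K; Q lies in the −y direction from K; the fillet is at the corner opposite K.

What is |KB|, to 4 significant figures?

63.18

K is at the origin; KV is horizontal with |KV| = 60.5 and V on the −x side, so V = (-60.50, 0.000). KQ is vertical with |KQ| = 21.3 and Q on the −y side, so Q = (0.000, -21.30). The virtual corner opposite K is at (-60.50, -21.30). Tangency of A1 to VB means the radius ZB is perpendicular to VB and A1 meets WQ tangentially, so ZW is at right angles to WQ, with radius 3.1, so the center Z sits 3.1 in from both sides at Z = (-57.40, -18.20). That places the tangent points at B = (-60.50, -18.20) on VB and W = (-57.40, -21.30) on WQ. Then |KB| = |B − K| = 63.18.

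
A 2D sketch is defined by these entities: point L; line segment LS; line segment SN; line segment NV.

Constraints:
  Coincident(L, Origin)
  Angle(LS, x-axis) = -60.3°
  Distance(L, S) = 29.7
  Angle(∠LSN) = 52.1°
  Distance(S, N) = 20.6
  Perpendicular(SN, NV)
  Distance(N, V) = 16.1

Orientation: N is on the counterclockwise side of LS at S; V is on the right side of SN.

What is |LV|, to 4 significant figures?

39.61

∠LSN = 52.1°, so SN runs at -60.3° + (180° − 52.1°) = 67.60° from the x-axis; with |SN| = 20.6, N = S + 20.6·(cos 67.60°, sin 67.60°) = (22.57, -6.753). SN is perpendicular to NV; with |NV| = 16.1 on the right of SN, V = N + 16.1·(0.9245, -0.3811) = (37.45, -12.89). Then |LV| = |V − L| = 39.61.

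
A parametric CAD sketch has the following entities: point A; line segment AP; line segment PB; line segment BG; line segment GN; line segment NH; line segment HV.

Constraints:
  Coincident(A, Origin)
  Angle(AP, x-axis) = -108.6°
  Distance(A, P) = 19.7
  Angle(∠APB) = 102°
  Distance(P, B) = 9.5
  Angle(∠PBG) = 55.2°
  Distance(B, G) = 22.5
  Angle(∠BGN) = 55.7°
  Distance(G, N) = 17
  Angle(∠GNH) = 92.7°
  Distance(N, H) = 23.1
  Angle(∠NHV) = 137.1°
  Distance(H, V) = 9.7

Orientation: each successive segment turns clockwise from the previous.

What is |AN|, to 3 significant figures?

17.5

A is at the origin; AP runs at -108.6° with length 19.7, so P = (-6.28, -18.7). ∠APB = 102.0° gives PB at 173° from the x-axis; with |PB| = 9.5, B = (-15.7, -17.6). ∠PBG = 55.2° gives BG at 48.6° from the x-axis; with |BG| = 22.5, G = (-0.841, -0.702). ∠BGN = 55.7° gives GN at -75.7° from the x-axis; with |GN| = 17.0, N = (3.36, -17.2). Then |AN| = |N − A| = 17.5.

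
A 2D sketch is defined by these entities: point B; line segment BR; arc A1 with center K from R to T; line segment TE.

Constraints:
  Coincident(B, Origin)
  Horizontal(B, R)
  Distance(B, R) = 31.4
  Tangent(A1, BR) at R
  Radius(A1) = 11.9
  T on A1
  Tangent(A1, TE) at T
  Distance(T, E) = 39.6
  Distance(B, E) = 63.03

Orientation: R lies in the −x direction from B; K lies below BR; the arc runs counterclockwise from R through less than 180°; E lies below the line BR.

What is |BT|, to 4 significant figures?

45.41

B is at the origin; B and R share the same y with |BR| = 31.4 and R on the −x side, so R = (-31.40, 0.000). Tangency of A1 to BR means the radius KR is perpendicular to BR, so K = R + (0, -11.9) = (-31.40, -11.90). Since KT ⟂ TE (tangency), |KE| = √(11.9² + 39.6²) = 41.35 regardless of where T sits on A1. So E lies on both circle(B, 63.03) and circle(K, 41.35); the below-BR intersection is E = (-33.84, -53.18). T is the foot of the tangent from E: T = (-42.98, -14.65).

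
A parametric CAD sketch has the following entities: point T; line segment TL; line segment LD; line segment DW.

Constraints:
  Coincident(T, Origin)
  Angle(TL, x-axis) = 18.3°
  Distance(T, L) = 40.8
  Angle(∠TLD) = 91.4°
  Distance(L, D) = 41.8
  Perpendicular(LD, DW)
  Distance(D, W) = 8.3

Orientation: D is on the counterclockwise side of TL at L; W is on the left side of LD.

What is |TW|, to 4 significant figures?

53.73

T is at the origin; TL runs at 18.3° with length 40.8, so L = 40.8·(cos 18.3°, sin 18.3°) = (38.74, 12.81). ∠TLD = 91.4°, so LD runs at 18.3° + (180° − 91.4°) = 106.9° from the x-axis; with |LD| = 41.8, D = L + 41.8·(cos 106.9°, sin 106.9°) = (26.59, 52.81). LD ⟂ DW; with |DW| = 8.3 on the left of LD, W = D + 8.3·(-0.9568, -0.2907) = (18.64, 50.39). Then |TW| = |W − T| = 53.73.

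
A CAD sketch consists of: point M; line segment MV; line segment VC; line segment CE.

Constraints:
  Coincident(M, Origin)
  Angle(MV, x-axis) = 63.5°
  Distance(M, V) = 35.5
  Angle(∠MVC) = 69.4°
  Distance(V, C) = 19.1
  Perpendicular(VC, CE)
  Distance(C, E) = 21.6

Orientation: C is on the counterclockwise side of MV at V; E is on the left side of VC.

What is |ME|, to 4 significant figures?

13.38

M is at the origin; MV runs at 63.5° with length 35.5, so V = 35.5·(cos 63.5°, sin 63.5°) = (15.84, 31.77). ∠MVC = 69.4°, so VC runs at 63.5° + (180° − 69.4°) = 174.1° from the x-axis; with |VC| = 19.1, C = V + 19.1·(cos 174.1°, sin 174.1°) = (-3.159, 33.73). VC ⟂ CE; with |CE| = 21.6 on the left of VC, E = C + 21.6·(-0.1028, -0.9947) = (-5.379, 12.25). Then |ME| = |E − M| = 13.38.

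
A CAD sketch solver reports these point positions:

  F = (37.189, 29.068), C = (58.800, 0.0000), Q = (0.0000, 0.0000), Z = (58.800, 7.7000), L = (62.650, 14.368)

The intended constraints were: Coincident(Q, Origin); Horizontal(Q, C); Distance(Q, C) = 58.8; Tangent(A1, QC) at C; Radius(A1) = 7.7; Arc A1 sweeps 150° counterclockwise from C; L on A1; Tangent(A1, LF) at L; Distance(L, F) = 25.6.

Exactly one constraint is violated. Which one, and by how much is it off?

Distance(L, F) = 25.6 — off by 3.80.

Q = (0.00, 0.00) ✓; Q.y = 0.00, C.y = 0.00 ✓; |QC| = 58.80 ✓; ∠(ZC, CQ) = 90.00° ✓; |ZC| = 7.700 ✓; bearing(Z→L) − bearing(Z→C) = 150.0° ✓; |ZL| = 7.700 ✓; ∠(ZL, LF) = 90.00° ✓; |LF| = 29.40 ✗.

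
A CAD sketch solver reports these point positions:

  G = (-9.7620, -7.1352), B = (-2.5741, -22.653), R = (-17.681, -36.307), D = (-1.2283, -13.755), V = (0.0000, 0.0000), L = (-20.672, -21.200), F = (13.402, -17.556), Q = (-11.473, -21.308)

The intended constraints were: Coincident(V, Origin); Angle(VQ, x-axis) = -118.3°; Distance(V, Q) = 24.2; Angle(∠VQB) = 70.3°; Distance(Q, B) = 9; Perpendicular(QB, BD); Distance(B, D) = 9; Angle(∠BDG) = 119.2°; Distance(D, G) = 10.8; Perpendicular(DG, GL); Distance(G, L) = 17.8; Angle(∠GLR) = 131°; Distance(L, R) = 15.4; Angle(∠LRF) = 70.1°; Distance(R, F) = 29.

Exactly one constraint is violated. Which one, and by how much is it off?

Distance(R, F) = 29 — off by 7.30.

V = (0.00, 0.00) ✓; VQ at -118.3° ✓; |VQ| = 24.20 ✓; ∠VQB = 70.30° ✓; |QB| = 9.000 ✓; ∠(QB, BD) = 89.99° ✓; |BD| = 8.999 ✓; ∠BDG = 119.2° ✓; |DG| = 10.80 ✓; ∠(DG, GL) = 90.00° ✓; |GL| = 17.80 ✓; ∠GLR = 131.0° ✓; |LR| = 15.40 ✓; ∠LRF = 70.10° ✓; |RF| = 36.30 ✗.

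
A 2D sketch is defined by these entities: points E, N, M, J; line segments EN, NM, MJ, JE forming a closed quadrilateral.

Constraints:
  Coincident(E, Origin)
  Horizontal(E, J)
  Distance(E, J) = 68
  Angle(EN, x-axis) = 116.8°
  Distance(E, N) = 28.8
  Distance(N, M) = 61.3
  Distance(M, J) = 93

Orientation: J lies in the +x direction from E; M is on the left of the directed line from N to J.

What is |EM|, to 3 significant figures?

80.6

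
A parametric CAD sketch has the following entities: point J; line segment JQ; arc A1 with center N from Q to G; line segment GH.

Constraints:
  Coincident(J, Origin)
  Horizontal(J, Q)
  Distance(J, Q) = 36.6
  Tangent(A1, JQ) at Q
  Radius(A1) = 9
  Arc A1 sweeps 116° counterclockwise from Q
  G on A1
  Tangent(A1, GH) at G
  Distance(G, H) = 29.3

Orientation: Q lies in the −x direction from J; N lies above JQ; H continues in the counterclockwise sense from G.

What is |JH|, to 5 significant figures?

57.037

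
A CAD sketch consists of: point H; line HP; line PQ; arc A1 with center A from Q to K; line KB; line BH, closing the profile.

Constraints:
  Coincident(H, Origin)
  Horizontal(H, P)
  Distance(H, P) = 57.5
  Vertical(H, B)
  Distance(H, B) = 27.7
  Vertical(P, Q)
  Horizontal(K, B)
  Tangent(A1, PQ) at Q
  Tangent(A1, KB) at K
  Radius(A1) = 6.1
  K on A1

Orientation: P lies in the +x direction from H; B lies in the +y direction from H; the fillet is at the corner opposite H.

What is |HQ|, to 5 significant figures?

61.423

The virtual corner opposite H is at (57.500, 27.700). Since A1 is tangent to PQ there, AQ ⟂ PQ and the tangent condition forces AK to be normal to KB, with radius 6.1, so the center A sits 6.1 in from both sides at A = (51.400, 21.600). That places the tangent points at Q = (57.500, 21.600) on PQ and K = (51.400, 27.700) on KB. Then |HQ| = |Q − H| = 61.423.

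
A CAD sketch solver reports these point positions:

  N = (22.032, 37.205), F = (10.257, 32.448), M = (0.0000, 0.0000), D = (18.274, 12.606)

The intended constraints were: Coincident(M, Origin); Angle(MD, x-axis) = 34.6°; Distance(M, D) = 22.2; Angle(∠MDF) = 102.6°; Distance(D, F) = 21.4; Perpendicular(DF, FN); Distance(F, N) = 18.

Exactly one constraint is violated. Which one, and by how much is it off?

Distance(F, N) = 18 — off by 5.30.

M = (0.00, 0.00) ✓; MD at 34.60° ✓; |MD| = 22.20 ✓; ∠MDF = 102.6° ✓; |DF| = 21.40 ✓; ∠(DF, FN) = 90.00° ✓; |FN| = 12.70 ✗.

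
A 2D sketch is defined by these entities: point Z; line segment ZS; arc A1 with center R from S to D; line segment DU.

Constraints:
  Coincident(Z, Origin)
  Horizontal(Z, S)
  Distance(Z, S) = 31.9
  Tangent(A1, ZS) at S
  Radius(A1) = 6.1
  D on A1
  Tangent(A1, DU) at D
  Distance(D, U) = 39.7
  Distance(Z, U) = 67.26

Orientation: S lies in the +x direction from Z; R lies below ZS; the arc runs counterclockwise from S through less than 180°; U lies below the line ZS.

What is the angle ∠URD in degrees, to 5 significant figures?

81.265°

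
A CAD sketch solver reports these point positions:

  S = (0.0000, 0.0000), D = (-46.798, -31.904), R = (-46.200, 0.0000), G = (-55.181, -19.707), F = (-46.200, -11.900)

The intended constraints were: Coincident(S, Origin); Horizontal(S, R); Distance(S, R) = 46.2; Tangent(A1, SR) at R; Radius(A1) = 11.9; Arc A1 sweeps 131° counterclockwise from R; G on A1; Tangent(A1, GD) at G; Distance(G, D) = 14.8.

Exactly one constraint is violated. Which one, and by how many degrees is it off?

Tangent(A1, GD) at G — off by 6.50°.

S = (0.00, 0.00) ✓; S.y = 0.00, R.y = 0.00 ✓; |SR| = 46.20 ✓; ∠(FR, RS) = 90.00° ✓; |FR| = 11.90 ✓; bearing(F→G) − bearing(F→R) = 131.0° ✓; |FG| = 11.90 ✓; ∠(FG, GD) = 96.50° ✗; |GD| = 14.80 ✓.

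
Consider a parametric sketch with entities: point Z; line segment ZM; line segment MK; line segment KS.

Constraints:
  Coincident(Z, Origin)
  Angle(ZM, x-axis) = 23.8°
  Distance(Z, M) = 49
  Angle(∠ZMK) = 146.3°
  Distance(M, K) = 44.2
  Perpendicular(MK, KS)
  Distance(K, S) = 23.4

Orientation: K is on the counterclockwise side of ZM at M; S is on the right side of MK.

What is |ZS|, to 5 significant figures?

98.885

Z is at the origin; ZM runs at 23.8° with length 49.0, so M = 49.0·(cos 23.8°, sin 23.8°) = (44.833, 19.774). ∠ZMK = 146.3°, so MK runs at 23.8° + (180° − 146.3°) = 57.500° from the x-axis; with |MK| = 44.2, K = M + 44.2·(cos 57.500°, sin 57.500°) = (68.582, 57.052). MK ⟂ KS; with |KS| = 23.4 on the right of MK, S = K + 23.4·(0.84339, -0.53730) = (88.317, 44.479). Then |ZS| = |S − Z| = 98.885.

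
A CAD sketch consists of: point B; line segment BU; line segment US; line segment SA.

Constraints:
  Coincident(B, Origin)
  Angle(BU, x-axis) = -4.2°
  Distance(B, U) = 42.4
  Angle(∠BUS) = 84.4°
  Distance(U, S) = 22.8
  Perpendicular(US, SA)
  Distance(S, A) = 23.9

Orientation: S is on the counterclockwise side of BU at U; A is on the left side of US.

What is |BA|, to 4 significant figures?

26.14

B is at the origin; BU runs at -4.2° with length 42.4, so U = 42.4·(cos -4.2°, sin -4.2°) = (42.29, -3.105). ∠BUS = 84.4°, so US runs at -4.2° + (180° − 84.4°) = 91.40° from the x-axis; with |US| = 22.8, S = U + 22.8·(cos 91.40°, sin 91.40°) = (41.73, 19.69). US ⟂ SA; with |SA| = 23.9 on the left of US, A = S + 23.9·(-0.9997, -0.02443) = (17.84, 19.10). Then |BA| = |A − B| = 26.14.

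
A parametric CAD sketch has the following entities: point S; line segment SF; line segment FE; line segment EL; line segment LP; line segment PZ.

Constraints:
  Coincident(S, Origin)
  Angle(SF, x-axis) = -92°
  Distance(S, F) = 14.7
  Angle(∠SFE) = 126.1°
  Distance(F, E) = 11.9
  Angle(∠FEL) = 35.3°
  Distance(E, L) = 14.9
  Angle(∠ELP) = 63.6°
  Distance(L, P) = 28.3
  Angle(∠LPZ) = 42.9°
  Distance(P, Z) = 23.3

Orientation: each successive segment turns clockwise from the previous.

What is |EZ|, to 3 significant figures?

5.25

∠ELP = 63.6° gives LP at -47.0° from the x-axis; with |LP| = 28.3, P = (14.2, -28.1). ∠LPZ = 42.9° gives PZ at 176° from the x-axis; with |PZ| = 23.3, Z = (-9.06, -26.4). Then |EZ| = |Z − E| = 5.25.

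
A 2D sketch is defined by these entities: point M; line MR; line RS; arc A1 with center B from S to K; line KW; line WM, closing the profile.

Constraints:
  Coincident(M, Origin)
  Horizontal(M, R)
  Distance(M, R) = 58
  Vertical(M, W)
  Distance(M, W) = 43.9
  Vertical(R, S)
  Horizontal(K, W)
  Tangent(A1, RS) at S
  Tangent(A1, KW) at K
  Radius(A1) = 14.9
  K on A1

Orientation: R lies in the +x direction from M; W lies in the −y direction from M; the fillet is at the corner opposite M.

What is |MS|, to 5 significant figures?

64.846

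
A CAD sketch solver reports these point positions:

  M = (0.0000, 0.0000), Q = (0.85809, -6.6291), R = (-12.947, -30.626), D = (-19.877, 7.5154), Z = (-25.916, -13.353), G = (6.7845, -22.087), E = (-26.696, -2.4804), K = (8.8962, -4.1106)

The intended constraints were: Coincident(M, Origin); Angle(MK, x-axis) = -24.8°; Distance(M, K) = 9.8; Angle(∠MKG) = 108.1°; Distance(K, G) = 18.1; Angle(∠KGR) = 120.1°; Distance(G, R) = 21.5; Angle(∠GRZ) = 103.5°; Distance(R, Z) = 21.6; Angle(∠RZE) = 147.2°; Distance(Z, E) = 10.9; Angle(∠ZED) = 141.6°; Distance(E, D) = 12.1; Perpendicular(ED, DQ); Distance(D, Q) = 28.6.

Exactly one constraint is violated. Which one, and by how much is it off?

Distance(D, Q) = 28.6 — off by 3.50.

M = (0.00, 0.00) ✓; MK at -24.80° ✓; |MK| = 9.800 ✓; ∠MKG = 108.1° ✓; |KG| = 18.10 ✓; ∠KGR = 120.1° ✓; |GR| = 21.50 ✓; ∠GRZ = 103.5° ✓; |RZ| = 21.60 ✓; ∠RZE = 147.2° ✓; |ZE| = 10.90 ✓; ∠ZED = 141.6° ✓; |ED| = 12.10 ✓; ∠(ED, DQ) = 90.00° ✓; |DQ| = 25.10 ✗.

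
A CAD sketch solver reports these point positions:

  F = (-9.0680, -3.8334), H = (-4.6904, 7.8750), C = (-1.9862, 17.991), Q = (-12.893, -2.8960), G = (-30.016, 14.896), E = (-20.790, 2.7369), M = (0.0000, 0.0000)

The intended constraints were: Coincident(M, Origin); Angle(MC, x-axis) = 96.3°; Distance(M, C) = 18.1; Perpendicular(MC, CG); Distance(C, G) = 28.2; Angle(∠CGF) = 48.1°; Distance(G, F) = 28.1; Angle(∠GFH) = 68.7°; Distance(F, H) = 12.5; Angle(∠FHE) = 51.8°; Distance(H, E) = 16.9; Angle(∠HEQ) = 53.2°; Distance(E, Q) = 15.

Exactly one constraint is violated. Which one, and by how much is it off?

Distance(E, Q) = 15 — off by 5.30.

M = (0.00, 0.00) ✓; MC at 96.30° ✓; |MC| = 18.10 ✓; ∠(MC, CG) = 90.00° ✓; |CG| = 28.20 ✓; ∠CGF = 48.10° ✓; |GF| = 28.10 ✓; ∠GFH = 68.70° ✓; |FH| = 12.50 ✓; ∠FHE = 51.80° ✓; |HE| = 16.90 ✓; ∠HEQ = 53.20° ✓; |EQ| = 9.700 ✗.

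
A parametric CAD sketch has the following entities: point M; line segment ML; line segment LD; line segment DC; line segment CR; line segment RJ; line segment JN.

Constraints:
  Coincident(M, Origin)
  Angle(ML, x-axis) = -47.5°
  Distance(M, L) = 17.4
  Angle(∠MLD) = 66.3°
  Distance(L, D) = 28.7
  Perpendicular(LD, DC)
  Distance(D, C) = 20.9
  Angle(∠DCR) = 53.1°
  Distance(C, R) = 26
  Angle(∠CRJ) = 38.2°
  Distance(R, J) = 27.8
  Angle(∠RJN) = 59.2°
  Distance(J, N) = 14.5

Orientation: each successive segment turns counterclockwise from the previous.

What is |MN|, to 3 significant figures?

21.6

M is at the origin; ML runs at -47.5° with length 17.4, so L = (11.8, -12.8). ∠MLD = 66.3° gives LD at 66.2° from the x-axis; with |LD| = 28.7, D = (23.3, 13.4). LD ⟂ DC, so DC runs at 156°; with |DC| = 20.9, C = (4.21, 21.9). ∠DCR = 53.1° gives CR at -76.9° from the x-axis; with |CR| = 26.0, R = (10.1, -3.46). ∠CRJ = 38.2° gives RJ at 64.9° from the x-axis; with |RJ| = 27.8, J = (21.9, 21.7). ∠RJN = 59.2° gives JN at -174° from the x-axis; with |JN| = 14.5, N = (7.47, 20.3). Then |MN| = |N − M| = 21.6.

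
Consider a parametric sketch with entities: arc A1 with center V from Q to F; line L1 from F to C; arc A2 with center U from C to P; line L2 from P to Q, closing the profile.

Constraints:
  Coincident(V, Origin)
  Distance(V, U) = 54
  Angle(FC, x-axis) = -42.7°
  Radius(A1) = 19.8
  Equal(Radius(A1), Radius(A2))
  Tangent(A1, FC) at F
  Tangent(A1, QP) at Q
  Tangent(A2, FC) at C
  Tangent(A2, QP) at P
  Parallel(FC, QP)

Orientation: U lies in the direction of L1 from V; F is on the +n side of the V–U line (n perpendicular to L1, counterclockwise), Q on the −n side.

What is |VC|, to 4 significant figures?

57.52

The slot axis is L1's direction at -42.7°, so u = (cos -42.7°, sin -42.7°) = (0.7349, -0.6782) and n = (−sin -42.7°, cos -42.7°) = (0.6782, 0.7349). V is at the origin and U lies 54.0 along u from V, so U = 54.0·u = (39.69, -36.62). Tangency of A1 to both parallel lines with radius 19.8 puts F and Q at V ± 19.8·n: F = (13.43, 14.55), Q = (-13.43, -14.55). Equal radii place C and P the same way about U: C = U + 19.8·n = (53.11, -22.07), P = U − 19.8·n = (26.26, -51.17). Then |VC| = |C − V| = 57.52.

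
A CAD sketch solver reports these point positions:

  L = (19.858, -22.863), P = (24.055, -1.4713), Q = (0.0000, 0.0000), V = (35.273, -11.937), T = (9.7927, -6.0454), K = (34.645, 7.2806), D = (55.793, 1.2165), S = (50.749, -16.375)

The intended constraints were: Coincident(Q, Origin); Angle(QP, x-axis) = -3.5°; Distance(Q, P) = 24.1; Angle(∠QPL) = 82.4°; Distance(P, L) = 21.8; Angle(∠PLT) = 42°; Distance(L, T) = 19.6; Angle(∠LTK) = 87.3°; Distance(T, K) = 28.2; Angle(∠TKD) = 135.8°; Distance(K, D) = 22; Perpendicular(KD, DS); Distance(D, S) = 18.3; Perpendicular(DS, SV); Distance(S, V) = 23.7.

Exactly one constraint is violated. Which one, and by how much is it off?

Distance(S, V) = 23.7 — off by 7.60.

Q = (0.00, 0.00) ✓; QP at -3.500° ✓; |QP| = 24.10 ✓; ∠QPL = 82.40° ✓; |PL| = 21.80 ✓; ∠PLT = 42.00° ✓; |LT| = 19.60 ✓; ∠LTK = 87.30° ✓; |TK| = 28.20 ✓; ∠TKD = 135.8° ✓; |KD| = 22.00 ✓; ∠(KD, DS) = 90.00° ✓; |DS| = 18.30 ✓; ∠(DS, SV) = 90.00° ✓; |SV| = 16.10 ✗.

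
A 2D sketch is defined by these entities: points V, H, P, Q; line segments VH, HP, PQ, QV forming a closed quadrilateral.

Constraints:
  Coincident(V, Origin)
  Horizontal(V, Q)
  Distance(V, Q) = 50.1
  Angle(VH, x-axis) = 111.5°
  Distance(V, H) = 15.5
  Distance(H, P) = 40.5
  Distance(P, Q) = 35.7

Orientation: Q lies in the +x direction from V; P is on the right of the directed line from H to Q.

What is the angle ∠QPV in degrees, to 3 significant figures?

108°

Checks: |HP| = 40.50 ✓; |PQ| = 35.70 ✓.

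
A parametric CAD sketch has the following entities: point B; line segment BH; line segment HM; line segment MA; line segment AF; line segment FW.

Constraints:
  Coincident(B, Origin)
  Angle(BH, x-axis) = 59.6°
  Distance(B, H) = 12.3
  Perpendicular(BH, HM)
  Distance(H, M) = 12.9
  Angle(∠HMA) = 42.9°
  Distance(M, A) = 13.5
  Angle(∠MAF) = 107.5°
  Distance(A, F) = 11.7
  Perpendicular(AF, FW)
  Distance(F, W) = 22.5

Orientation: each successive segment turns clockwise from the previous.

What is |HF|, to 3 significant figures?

7.93

B is at the origin; BH runs at 59.6° with length 12.3, so H = (6.22, 10.6). BH is perpendicular to HM, so HM runs at -30.4°; with |HM| = 12.9, M = (17.4, 4.08). ∠HMA = 42.9° gives MA at -168° from the x-axis; with |MA| = 13.5, A = (4.17, 1.16). ∠MAF = 107.5° gives AF at 120° from the x-axis; with |AF| = 11.7, F = (-1.68, 11.3). Then |HF| = |F − H| = 7.93.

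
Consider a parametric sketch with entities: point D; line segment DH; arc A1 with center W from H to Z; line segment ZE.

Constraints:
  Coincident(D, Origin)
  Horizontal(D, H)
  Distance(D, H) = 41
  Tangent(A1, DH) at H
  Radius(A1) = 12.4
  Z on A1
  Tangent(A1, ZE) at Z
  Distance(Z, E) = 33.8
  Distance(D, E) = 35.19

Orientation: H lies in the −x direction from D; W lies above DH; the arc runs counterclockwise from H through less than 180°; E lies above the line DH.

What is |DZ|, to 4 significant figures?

31.25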